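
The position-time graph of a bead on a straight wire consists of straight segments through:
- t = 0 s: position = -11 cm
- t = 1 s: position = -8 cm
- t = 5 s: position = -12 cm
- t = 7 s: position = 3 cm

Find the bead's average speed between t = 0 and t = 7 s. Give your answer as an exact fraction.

22/7 cm/s

Average speed = (total path length)/(elapsed time); on a piecewise-linear x-t graph the path length is Σ|Δx|.
0–1 s: |Δx| = |-8 − -11| = 3 cm
1–5 s: |Δx| = |-12 − -8| = 4 cm
5–7 s: |Δx| = |3 − -12| = 15 cm
Total path = 22 cm; average speed = 22/7 = 22/7 cm/s.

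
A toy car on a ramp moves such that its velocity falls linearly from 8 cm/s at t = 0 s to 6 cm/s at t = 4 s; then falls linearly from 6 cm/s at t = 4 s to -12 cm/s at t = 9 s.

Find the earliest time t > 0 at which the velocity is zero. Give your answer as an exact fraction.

v changes sign on 4–9 s (from 6 to -12); the graph is linear there, so v = 0 at t = 4 + (-6)·(9 − 4)/(-12 − 6) = 17/3 s.

t = 17/3 s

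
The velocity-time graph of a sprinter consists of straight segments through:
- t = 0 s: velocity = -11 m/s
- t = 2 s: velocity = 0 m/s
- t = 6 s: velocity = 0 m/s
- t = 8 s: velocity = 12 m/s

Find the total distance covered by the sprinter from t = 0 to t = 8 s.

23 m

Distance (not displacement) is the total path length: add the absolute areas under v-t.
0–2 s: |½(-11 + 0)(2)| = 11 m
2–6 s: |0| × 4 = 0 m
6–8 s: |½(0 + 12)(2)| = 12 m
Total distance = 23 m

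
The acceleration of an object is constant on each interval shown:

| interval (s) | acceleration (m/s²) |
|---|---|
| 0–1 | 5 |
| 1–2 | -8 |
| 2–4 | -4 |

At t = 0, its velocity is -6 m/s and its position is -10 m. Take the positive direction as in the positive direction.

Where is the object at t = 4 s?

On each constant-a segment, Δv = aΔt and Δx = v₀Δt + ½aΔt²; chain segment to segment.
0–1 s: v starts -6 m/s; Δx = -6·1 + ½·5·1² = -3.5 m; v ends -1 m/s.
1–2 s: v starts -1 m/s; Δx = -1·1 + ½·-8·1² = -5 m; v ends -9 m/s.
2–4 s: v starts -9 m/s; Δx = -9·2 + ½·-4·2² = -26 m; v ends -17 m/s.
x(4) = -10 + Σ Δx = -44.5 m.

-44.5 m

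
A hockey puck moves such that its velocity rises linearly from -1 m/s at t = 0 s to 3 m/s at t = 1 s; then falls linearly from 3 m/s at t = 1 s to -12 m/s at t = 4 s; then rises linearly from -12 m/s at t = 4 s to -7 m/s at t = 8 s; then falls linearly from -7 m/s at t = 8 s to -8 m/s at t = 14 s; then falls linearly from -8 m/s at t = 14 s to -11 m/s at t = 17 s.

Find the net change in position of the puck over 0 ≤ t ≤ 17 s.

-124 m

Net displacement equals the area under the velocity-time graph (areas below the axis count negative).
0–1 s: ½(-1 + 3)(1) = 1 m
1–4 s: ½(3 + -12)(3) = -13.5 m
4–8 s: ½(-12 + -7)(4) = -38 m
8–14 s: ½(-7 + -8)(6) = -45 m
14–17 s: ½(-8 + -11)(3) = -28.5 m
Net displacement = -124 m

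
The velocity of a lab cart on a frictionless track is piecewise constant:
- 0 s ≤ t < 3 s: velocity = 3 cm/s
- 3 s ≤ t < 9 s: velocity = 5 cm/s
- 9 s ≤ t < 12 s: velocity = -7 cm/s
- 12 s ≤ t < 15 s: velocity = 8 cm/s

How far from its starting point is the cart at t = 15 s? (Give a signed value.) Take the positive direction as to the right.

42 cm

Net displacement equals the area under the velocity-time graph (areas below the axis count negative).
0–3 s: 3 × 3 = 9 cm
3–9 s: 5 × 6 = 30 cm
9–12 s: -7 × 3 = -21 cm
12–15 s: 8 × 3 = 24 cm
Net displacement = 42 cm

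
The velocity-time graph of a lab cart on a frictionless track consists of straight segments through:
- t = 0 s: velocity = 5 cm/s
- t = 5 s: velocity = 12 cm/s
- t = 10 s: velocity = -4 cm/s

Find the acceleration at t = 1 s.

1.4 cm/s²

Acceleration is the slope of the v-t graph on 0–5 s: (12 − 5)/(5 − 0) = 1.4 cm/s².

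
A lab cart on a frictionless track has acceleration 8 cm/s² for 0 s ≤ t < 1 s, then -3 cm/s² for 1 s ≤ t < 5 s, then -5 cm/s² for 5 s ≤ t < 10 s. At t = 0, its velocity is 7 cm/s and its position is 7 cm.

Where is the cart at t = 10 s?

On each constant-a segment, Δv = aΔt and Δx = v₀Δt + ½aΔt²; chain segment to segment.
0–1 s: v starts 7 cm/s; Δx = 7·1 + ½·8·1² = 11 cm; v ends 15 cm/s.
1–5 s: v starts 15 cm/s; Δx = 15·4 + ½·-3·4² = 36 cm; v ends 3 cm/s.
5–10 s: v starts 3 cm/s; Δx = 3·5 + ½·-5·5² = -47.5 cm; v ends -22 cm/s.
x(10) = 7 + Σ Δx = 6.5 cm.

6.5 cm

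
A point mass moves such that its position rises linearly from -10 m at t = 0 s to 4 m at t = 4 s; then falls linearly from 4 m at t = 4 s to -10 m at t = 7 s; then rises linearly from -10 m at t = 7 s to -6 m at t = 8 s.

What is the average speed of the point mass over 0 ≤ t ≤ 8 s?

4 m/s

Average speed = (total path length)/(elapsed time); on a piecewise-linear x-t graph the path length is Σ|Δx|.
0–4 s: |Δx| = |4 − -10| = 14 m
4–7 s: |Δx| = |-10 − 4| = 14 m
7–8 s: |Δx| = |-6 − -10| = 4 m
Total path = 32 m; average speed = 32/8 = 4 m/s.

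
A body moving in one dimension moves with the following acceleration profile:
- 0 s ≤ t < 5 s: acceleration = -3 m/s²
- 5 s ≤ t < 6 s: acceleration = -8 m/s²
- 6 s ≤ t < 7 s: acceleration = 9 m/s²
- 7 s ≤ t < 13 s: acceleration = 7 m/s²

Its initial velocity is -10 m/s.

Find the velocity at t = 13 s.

18 m/s

Δv equals the area under the a-t graph; then v = v₀ + Δv.
0–5 s: -3 × 5 = -15 m/s
5–6 s: -8 × 1 = -8 m/s
6–7 s: 9 × 1 = 9 m/s
7–13 s: 7 × 6 = 42 m/s
Δv = 28 m/s, so v(13) = -10 + (28) = 18 m/s.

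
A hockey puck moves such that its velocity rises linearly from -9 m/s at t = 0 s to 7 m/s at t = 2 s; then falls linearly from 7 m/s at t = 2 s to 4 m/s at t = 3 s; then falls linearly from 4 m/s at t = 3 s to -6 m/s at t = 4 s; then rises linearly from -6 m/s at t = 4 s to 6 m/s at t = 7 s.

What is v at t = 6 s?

On 4–7 s the graph is linear from -6 to 6 m/s: v(6) = -6 + (6 − -6)·(6 − 4)/(7 − 4) = 2 m/s.

2 m/s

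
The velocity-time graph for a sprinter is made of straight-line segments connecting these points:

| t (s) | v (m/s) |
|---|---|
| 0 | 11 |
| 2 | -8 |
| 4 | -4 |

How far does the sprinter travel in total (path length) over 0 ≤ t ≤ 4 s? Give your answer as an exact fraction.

Total distance travelled is ∫|v| dt — sum the magnitudes of each area piece.
0–2 s: v = 0 at t = 22/19 s; triangle areas 121/19 + 64/19 = 185/19 m
2–4 s: |½(-8 + -4)(2)| = 12 m
Total distance = 413/19 m

413/19 m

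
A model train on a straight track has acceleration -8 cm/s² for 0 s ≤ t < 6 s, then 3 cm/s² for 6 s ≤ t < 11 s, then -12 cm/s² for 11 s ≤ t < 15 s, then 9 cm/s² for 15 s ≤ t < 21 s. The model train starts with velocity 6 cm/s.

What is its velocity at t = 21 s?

Δv equals the area under the a-t graph; then v = v₀ + Δv.
0–6 s: -8 × 6 = -48 cm/s
6–11 s: 3 × 5 = 15 cm/s
11–15 s: -12 × 4 = -48 cm/s
15–21 s: 9 × 6 = 54 cm/s
Δv = -27 cm/s, so v(21) = 6 + (-27) = -21 cm/s.

-21 cm/s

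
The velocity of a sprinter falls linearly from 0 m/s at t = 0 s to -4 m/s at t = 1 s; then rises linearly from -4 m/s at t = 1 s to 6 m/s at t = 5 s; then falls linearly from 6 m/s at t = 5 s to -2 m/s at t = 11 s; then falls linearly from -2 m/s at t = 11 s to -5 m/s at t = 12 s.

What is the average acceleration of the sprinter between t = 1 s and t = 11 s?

0.2 m/s²

Average acceleration = Δv/Δt = (-2 − -4)/(11 − 1) = 0.2 m/s².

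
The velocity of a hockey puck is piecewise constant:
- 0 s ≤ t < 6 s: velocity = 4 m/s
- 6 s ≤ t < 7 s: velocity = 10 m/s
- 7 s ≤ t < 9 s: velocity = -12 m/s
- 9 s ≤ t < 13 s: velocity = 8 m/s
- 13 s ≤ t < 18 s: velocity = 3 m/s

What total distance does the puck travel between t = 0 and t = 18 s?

Total distance travelled is ∫|v| dt — sum the magnitudes of each area piece.
0–6 s: |4| × 6 = 24 m
6–7 s: |10| × 1 = 10 m
7–9 s: |-12| × 2 = 24 m
9–13 s: |8| × 4 = 32 m
13–18 s: |3| × 5 = 15 m
Total distance = 105 m

105 m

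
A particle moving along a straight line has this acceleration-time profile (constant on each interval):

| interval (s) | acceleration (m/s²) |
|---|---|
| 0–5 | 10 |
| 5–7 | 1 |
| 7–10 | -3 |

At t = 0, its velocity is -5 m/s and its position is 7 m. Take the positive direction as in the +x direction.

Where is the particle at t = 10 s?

On each constant-a segment, Δv = aΔt and Δx = v₀Δt + ½aΔt²; chain segment to segment.
0–5 s: v starts -5 m/s; Δx = -5·5 + ½·10·5² = 100 m; v ends 45 m/s.
5–7 s: v starts 45 m/s; Δx = 45·2 + ½·1·2² = 92 m; v ends 47 m/s.
7–10 s: v starts 47 m/s; Δx = 47·3 + ½·-3·3² = 127.5 m; v ends 38 m/s.
x(10) = 7 + Σ Δx = 326.5 m.

326.5 m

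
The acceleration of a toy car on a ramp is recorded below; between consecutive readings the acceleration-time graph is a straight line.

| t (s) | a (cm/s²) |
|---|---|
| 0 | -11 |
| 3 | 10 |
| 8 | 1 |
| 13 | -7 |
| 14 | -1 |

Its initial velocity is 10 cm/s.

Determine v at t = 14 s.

17 cm/s

Δv equals the area under the a-t graph; then v = v₀ + Δv.
0–3 s: ½(-11 + 10)(3) = -1.5 cm/s
3–8 s: ½(10 + 1)(5) = 27.5 cm/s
8–13 s: ½(1 + -7)(5) = -15 cm/s
13–14 s: ½(-7 + -1)(1) = -4 cm/s
Δv = 7 cm/s, so v(14) = 10 + (7) = 17 cm/s.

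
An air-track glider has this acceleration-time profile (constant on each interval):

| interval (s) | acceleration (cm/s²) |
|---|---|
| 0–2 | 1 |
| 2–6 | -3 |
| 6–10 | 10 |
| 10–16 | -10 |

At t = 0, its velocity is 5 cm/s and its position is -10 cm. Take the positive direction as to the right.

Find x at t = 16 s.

96 cm

On each constant-a segment, Δv = aΔt and Δx = v₀Δt + ½aΔt²; chain segment to segment.
0–2 s: v starts 5 cm/s; Δx = 5·2 + ½·1·2² = 12 cm; v ends 7 cm/s.
2–6 s: v starts 7 cm/s; Δx = 7·4 + ½·-3·4² = 4 cm; v ends -5 cm/s.
6–10 s: v starts -5 cm/s; Δx = -5·4 + ½·10·4² = 60 cm; v ends 35 cm/s.
10–16 s: v starts 35 cm/s; Δx = 35·6 + ½·-10·6² = 30 cm; v ends -25 cm/s.
x(16) = -10 + Σ Δx = 96 cm.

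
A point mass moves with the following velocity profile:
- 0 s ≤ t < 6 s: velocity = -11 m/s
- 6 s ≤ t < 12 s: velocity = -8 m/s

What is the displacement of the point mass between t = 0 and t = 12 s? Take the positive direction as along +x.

Net displacement equals the area under the velocity-time graph (areas below the axis count negative).
0–6 s: -11 × 6 = -66 m
6–12 s: -8 × 6 = -48 m
Net displacement = -114 m

-114 m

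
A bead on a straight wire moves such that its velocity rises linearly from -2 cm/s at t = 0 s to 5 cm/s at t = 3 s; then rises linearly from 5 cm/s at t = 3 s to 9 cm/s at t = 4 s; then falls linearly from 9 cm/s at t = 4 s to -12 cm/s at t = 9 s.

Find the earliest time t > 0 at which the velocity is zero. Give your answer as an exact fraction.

v changes sign on 0–3 s (from -2 to 5); the graph is linear there, so v = 0 at t = 0 + (2)·(3 − 0)/(5 − -2) = 6/7 s.

t = 6/7 s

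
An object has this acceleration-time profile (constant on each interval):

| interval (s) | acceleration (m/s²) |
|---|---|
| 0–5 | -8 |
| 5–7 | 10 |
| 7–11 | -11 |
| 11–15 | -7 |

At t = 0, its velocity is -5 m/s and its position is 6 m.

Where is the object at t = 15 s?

-709 m

On each constant-a segment, Δv = aΔt and Δx = v₀Δt + ½aΔt²; chain segment to segment.
0–5 s: v starts -5 m/s; Δx = -5·5 + ½·-8·5² = -125 m; v ends -45 m/s.
5–7 s: v starts -45 m/s; Δx = -45·2 + ½·10·2² = -70 m; v ends -25 m/s.
7–11 s: v starts -25 m/s; Δx = -25·4 + ½·-11·4² = -188 m; v ends -69 m/s.
11–15 s: v starts -69 m/s; Δx = -69·4 + ½·-7·4² = -332 m; v ends -97 m/s.
x(15) = 6 + Σ Δx = -709 m.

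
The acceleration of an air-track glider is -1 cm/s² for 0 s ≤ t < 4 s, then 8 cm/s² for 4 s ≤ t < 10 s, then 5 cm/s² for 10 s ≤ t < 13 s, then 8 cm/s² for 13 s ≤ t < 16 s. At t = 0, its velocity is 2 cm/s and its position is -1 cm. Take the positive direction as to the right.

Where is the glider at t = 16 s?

On each constant-a segment, Δv = aΔt and Δx = v₀Δt + ½aΔt²; chain segment to segment.
0–4 s: v starts 2 cm/s; Δx = 2·4 + ½·-1·4² = 0 cm; v ends -2 cm/s.
4–10 s: v starts -2 cm/s; Δx = -2·6 + ½·8·6² = 132 cm; v ends 46 cm/s.
10–13 s: v starts 46 cm/s; Δx = 46·3 + ½·5·3² = 160.5 cm; v ends 61 cm/s.
13–16 s: v starts 61 cm/s; Δx = 61·3 + ½·8·3² = 219 cm; v ends 85 cm/s.
x(16) = -1 + Σ Δx = 510.5 cm.

510.5 cm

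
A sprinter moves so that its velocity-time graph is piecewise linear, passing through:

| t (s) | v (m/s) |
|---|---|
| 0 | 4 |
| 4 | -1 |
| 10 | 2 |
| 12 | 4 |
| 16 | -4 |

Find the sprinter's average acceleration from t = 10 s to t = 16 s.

-1 m/s²

Average acceleration = Δv/Δt = (-4 − 2)/(16 − 10) = -1 m/s².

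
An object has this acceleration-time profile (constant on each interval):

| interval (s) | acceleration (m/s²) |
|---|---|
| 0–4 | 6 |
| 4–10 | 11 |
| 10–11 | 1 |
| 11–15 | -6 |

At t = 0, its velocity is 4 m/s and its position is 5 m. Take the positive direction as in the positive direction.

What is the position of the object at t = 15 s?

861.5 m

On each constant-a segment, Δv = aΔt and Δx = v₀Δt + ½aΔt²; chain segment to segment.
0–4 s: v starts 4 m/s; Δx = 4·4 + ½·6·4² = 64 m; v ends 28 m/s.
4–10 s: v starts 28 m/s; Δx = 28·6 + ½·11·6² = 366 m; v ends 94 m/s.
10–11 s: v starts 94 m/s; Δx = 94·1 + ½·1·1² = 94.5 m; v ends 95 m/s.
11–15 s: v starts 95 m/s; Δx = 95·4 + ½·-6·4² = 332 m; v ends 71 m/s.
x(15) = 5 + Σ Δx = 861.5 m.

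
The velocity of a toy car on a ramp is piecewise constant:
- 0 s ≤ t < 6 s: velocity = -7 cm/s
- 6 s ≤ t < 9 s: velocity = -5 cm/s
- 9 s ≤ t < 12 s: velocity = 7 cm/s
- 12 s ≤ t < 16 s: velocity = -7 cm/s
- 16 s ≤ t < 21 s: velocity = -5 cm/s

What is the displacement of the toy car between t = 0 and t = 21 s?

Net displacement equals the area under the velocity-time graph (areas below the axis count negative).
0–6 s: -7 × 6 = -42 cm
6–9 s: -5 × 3 = -15 cm
9–12 s: 7 × 3 = 21 cm
12–16 s: -7 × 4 = -28 cm
16–21 s: -5 × 5 = -25 cm
Net displacement = -89 cm

-89 cm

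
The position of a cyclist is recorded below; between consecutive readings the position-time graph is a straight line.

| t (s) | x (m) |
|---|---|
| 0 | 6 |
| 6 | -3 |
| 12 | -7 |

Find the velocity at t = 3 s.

-1.5 m/s

Velocity is the slope of the x-t graph on 0–6 s: (-3 − 6)/(6 − 0) = -1.5 m/s.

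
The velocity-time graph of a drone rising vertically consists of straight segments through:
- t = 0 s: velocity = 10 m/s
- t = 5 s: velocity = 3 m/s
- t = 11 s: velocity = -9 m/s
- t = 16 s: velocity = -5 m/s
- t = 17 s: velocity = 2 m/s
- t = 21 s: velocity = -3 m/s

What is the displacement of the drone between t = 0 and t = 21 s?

Net displacement equals the area under the velocity-time graph (areas below the axis count negative).
0–5 s: ½(10 + 3)(5) = 32.5 m
5–11 s: ½(3 + -9)(6) = -18 m
11–16 s: ½(-9 + -5)(5) = -35 m
16–17 s: ½(-5 + 2)(1) = -1.5 m
17–21 s: ½(2 + -3)(4) = -2 m
Net displacement = -24 m

-24 m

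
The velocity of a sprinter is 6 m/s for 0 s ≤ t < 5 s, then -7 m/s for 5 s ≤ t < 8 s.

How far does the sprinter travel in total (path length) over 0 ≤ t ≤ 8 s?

51 m

Total distance travelled is ∫|v| dt — sum the magnitudes of each area piece.
0–5 s: |6| × 5 = 30 m
5–8 s: |-7| × 3 = 21 m
Total distance = 51 m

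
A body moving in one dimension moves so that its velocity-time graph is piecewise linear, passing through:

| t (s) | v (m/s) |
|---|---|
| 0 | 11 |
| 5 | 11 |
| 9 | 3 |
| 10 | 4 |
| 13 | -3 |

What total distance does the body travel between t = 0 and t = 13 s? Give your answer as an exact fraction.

643/7 m

Distance (not displacement) is the total path length: add the absolute areas under v-t.
0–5 s: |11| × 5 = 55 m
5–9 s: |½(11 + 3)(4)| = 28 m
9–10 s: |½(3 + 4)(1)| = 3.5 m
10–13 s: v = 0 at t = 82/7 s; triangle areas 24/7 + 27/14 = 75/14 m
Total distance = 643/7 m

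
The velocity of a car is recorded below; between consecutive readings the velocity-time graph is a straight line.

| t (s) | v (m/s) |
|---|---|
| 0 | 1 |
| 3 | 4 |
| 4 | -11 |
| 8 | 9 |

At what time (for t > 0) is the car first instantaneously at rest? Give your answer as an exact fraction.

v changes sign on 3–4 s (from 4 to -11); the graph is linear there, so v = 0 at t = 3 + (-4)·(4 − 3)/(-11 − 4) = 49/15 s.

t = 49/15 s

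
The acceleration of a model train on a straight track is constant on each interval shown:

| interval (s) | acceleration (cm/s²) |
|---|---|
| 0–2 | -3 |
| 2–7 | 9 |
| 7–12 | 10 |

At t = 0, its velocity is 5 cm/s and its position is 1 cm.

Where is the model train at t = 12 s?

On each constant-a segment, Δv = aΔt and Δx = v₀Δt + ½aΔt²; chain segment to segment.
0–2 s: v starts 5 cm/s; Δx = 5·2 + ½·-3·2² = 4 cm; v ends -1 cm/s.
2–7 s: v starts -1 cm/s; Δx = -1·5 + ½·9·5² = 107.5 cm; v ends 44 cm/s.
7–12 s: v starts 44 cm/s; Δx = 44·5 + ½·10·5² = 345 cm; v ends 94 cm/s.
x(12) = 1 + Σ Δx = 457.5 cm.

457.5 cm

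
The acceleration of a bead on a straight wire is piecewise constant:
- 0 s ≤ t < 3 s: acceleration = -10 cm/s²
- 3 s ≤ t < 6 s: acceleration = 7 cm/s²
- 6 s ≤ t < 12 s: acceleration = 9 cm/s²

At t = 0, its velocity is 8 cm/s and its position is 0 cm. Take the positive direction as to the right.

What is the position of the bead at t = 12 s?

100.5 cm

On each constant-a segment, Δv = aΔt and Δx = v₀Δt + ½aΔt²; chain segment to segment.
0–3 s: v starts 8 cm/s; Δx = 8·3 + ½·-10·3² = -21 cm; v ends -22 cm/s.
3–6 s: v starts -22 cm/s; Δx = -22·3 + ½·7·3² = -34.5 cm; v ends -1 cm/s.
6–12 s: v starts -1 cm/s; Δx = -1·6 + ½·9·6² = 156 cm; v ends 53 cm/s.
x(12) = 0 + Σ Δx = 100.5 cm.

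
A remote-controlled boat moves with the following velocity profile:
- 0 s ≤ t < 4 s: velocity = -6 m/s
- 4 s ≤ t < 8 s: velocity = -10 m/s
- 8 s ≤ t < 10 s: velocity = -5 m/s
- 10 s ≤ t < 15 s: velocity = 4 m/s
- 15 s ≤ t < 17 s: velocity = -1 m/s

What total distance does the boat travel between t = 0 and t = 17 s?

Total distance travelled is ∫|v| dt — sum the magnitudes of each area piece.
0–4 s: |-6| × 4 = 24 m
4–8 s: |-10| × 4 = 40 m
8–10 s: |-5| × 2 = 10 m
10–15 s: |4| × 5 = 20 m
15–17 s: |-1| × 2 = 2 m
Total distance = 96 m

96 m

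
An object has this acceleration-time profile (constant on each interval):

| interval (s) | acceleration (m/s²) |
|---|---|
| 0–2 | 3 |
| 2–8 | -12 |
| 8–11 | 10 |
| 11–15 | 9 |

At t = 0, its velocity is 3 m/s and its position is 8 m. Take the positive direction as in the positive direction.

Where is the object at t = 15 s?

On each constant-a segment, Δv = aΔt and Δx = v₀Δt + ½aΔt²; chain segment to segment.
0–2 s: v starts 3 m/s; Δx = 3·2 + ½·3·2² = 12 m; v ends 9 m/s.
2–8 s: v starts 9 m/s; Δx = 9·6 + ½·-12·6² = -162 m; v ends -63 m/s.
8–11 s: v starts -63 m/s; Δx = -63·3 + ½·10·3² = -144 m; v ends -33 m/s.
11–15 s: v starts -33 m/s; Δx = -33·4 + ½·9·4² = -60 m; v ends 3 m/s.
x(15) = 8 + Σ Δx = -346 m.

-346 m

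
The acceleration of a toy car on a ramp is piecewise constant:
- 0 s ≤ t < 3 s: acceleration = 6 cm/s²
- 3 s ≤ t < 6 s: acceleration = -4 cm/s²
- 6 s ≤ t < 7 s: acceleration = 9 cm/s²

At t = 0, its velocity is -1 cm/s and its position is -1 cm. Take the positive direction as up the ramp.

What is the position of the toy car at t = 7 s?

On each constant-a segment, Δv = aΔt and Δx = v₀Δt + ½aΔt²; chain segment to segment.
0–3 s: v starts -1 cm/s; Δx = -1·3 + ½·6·3² = 24 cm; v ends 17 cm/s.
3–6 s: v starts 17 cm/s; Δx = 17·3 + ½·-4·3² = 33 cm; v ends 5 cm/s.
6–7 s: v starts 5 cm/s; Δx = 5·1 + ½·9·1² = 9.5 cm; v ends 14 cm/s.
x(7) = -1 + Σ Δx = 65.5 cm.

65.5 cm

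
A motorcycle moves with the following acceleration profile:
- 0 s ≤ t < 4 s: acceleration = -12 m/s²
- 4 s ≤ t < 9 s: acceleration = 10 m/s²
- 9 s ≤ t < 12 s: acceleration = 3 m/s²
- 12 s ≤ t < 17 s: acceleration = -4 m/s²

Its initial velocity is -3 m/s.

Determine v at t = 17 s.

Δv equals the area under the a-t graph; then v = v₀ + Δv.
0–4 s: -12 × 4 = -48 m/s
4–9 s: 10 × 5 = 50 m/s
9–12 s: 3 × 3 = 9 m/s
12–17 s: -4 × 5 = -20 m/s
Δv = -9 m/s, so v(17) = -3 + (-9) = -12 m/s.

-12 m/s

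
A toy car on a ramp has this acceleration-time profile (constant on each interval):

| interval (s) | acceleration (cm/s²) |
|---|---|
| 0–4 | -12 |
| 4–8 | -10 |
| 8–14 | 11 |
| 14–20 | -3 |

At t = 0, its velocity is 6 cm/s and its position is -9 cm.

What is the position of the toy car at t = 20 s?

-773 cm

On each constant-a segment, Δv = aΔt and Δx = v₀Δt + ½aΔt²; chain segment to segment.
0–4 s: v starts 6 cm/s; Δx = 6·4 + ½·-12·4² = -72 cm; v ends -42 cm/s.
4–8 s: v starts -42 cm/s; Δx = -42·4 + ½·-10·4² = -248 cm; v ends -82 cm/s.
8–14 s: v starts -82 cm/s; Δx = -82·6 + ½·11·6² = -294 cm; v ends -16 cm/s.
14–20 s: v starts -16 cm/s; Δx = -16·6 + ½·-3·6² = -150 cm; v ends -34 cm/s.
x(20) = -9 + Σ Δx = -773 cm.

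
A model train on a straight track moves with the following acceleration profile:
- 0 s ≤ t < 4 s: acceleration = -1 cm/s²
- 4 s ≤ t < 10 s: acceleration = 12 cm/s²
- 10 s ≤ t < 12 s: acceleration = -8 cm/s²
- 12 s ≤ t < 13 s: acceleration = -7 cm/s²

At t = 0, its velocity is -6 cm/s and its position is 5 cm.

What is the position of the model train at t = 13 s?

279.5 cm

On each constant-a segment, Δv = aΔt and Δx = v₀Δt + ½aΔt²; chain segment to segment.
0–4 s: v starts -6 cm/s; Δx = -6·4 + ½·-1·4² = -32 cm; v ends -10 cm/s.
4–10 s: v starts -10 cm/s; Δx = -10·6 + ½·12·6² = 156 cm; v ends 62 cm/s.
10–12 s: v starts 62 cm/s; Δx = 62·2 + ½·-8·2² = 108 cm; v ends 46 cm/s.
12–13 s: v starts 46 cm/s; Δx = 46·1 + ½·-7·1² = 42.5 cm; v ends 39 cm/s.
x(13) = 5 + Σ Δx = 279.5 cm.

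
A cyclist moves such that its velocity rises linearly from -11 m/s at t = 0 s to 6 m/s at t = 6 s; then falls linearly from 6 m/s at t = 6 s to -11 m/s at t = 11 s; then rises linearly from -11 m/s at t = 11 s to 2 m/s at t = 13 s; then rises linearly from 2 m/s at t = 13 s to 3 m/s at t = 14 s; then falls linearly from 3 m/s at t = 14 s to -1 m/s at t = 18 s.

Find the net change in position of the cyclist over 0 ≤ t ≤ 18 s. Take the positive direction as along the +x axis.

Displacement is the signed area under the v-t curve.
0–6 s: ½(-11 + 6)(6) = -15 m
6–11 s: ½(6 + -11)(5) = -12.5 m
11–13 s: ½(-11 + 2)(2) = -9 m
13–14 s: ½(2 + 3)(1) = 2.5 m
14–18 s: ½(3 + -1)(4) = 4 m
Net displacement = -30 m

-30 m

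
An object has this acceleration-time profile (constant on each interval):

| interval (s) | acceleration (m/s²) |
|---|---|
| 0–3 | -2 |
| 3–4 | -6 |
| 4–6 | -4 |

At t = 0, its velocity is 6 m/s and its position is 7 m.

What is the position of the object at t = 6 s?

-7 m

On each constant-a segment, Δv = aΔt and Δx = v₀Δt + ½aΔt²; chain segment to segment.
0–3 s: v starts 6 m/s; Δx = 6·3 + ½·-2·3² = 9 m; v ends 0 m/s.
3–4 s: v starts 0 m/s; Δx = 0·1 + ½·-6·1² = -3 m; v ends -6 m/s.
4–6 s: v starts -6 m/s; Δx = -6·2 + ½·-4·2² = -20 m; v ends -14 m/s.
x(6) = 7 + Σ Δx = -7 m.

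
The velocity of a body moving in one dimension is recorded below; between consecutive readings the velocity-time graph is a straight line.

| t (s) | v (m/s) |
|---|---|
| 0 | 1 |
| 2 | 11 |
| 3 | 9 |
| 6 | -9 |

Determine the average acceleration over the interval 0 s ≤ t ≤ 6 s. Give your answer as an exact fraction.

-5/3 m/s²

Average acceleration = Δv/Δt = (-9 − 1)/(6 − 0) = -5/3 m/s².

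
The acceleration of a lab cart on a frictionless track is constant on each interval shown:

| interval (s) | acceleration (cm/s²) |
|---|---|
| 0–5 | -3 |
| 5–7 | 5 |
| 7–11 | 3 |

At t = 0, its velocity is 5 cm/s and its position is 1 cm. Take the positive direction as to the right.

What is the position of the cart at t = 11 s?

On each constant-a segment, Δv = aΔt and Δx = v₀Δt + ½aΔt²; chain segment to segment.
0–5 s: v starts 5 cm/s; Δx = 5·5 + ½·-3·5² = -12.5 cm; v ends -10 cm/s.
5–7 s: v starts -10 cm/s; Δx = -10·2 + ½·5·2² = -10 cm; v ends 0 cm/s.
7–11 s: v starts 0 cm/s; Δx = 0·4 + ½·3·4² = 24 cm; v ends 12 cm/s.
x(11) = 1 + Σ Δx = 2.5 cm.

2.5 cm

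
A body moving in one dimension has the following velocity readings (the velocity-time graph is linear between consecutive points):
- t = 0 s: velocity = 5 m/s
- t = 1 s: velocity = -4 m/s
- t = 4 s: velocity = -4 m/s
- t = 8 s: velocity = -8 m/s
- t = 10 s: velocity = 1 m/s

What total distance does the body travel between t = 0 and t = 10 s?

Total distance travelled is ∫|v| dt — sum the magnitudes of each area piece.
0–1 s: v = 0 at t = 5/9 s; triangle areas 25/18 + 8/9 = 41/18 m
1–4 s: |-4| × 3 = 12 m
4–8 s: |½(-4 + -8)(4)| = 24 m
8–10 s: v = 0 at t = 88/9 s; triangle areas 64/9 + 1/9 = 65/9 m
Total distance = 45.5 m

45.5 m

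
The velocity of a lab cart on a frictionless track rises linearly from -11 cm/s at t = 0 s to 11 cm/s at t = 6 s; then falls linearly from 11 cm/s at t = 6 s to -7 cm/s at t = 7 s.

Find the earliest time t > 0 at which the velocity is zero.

v changes sign on 0–6 s (from -11 to 11); the graph is linear there, so v = 0 at t = 0 + (11)·(6 − 0)/(11 − -11) = 3 s.

t = 3 s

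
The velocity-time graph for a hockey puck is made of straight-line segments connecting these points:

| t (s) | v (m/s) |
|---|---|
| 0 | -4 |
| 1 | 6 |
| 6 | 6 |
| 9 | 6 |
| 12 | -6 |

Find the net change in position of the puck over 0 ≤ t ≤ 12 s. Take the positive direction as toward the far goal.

Net displacement equals the area under the velocity-time graph (areas below the axis count negative).
0–1 s: ½(-4 + 6)(1) = 1 m
1–6 s: 6 × 5 = 30 m
6–9 s: 6 × 3 = 18 m
9–12 s: ½(6 + -6)(3) = 0 m
Net displacement = 49 m

49 m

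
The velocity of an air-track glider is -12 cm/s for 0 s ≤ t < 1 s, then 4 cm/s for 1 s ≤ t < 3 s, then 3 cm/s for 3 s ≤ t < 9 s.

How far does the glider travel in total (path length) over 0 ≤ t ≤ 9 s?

Distance (not displacement) is the total path length: add the absolute areas under v-t.
0–1 s: |-12| × 1 = 12 cm
1–3 s: |4| × 2 = 8 cm
3–9 s: |3| × 6 = 18 cm
Total distance = 38 cm

38 cm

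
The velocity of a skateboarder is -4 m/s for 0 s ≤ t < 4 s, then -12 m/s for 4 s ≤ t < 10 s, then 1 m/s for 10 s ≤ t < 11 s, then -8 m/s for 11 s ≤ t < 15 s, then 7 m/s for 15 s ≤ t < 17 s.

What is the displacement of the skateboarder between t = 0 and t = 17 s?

Displacement is the signed area under the v-t curve.
0–4 s: -4 × 4 = -16 m
4–10 s: -12 × 6 = -72 m
10–11 s: 1 × 1 = 1 m
11–15 s: -8 × 4 = -32 m
15–17 s: 7 × 2 = 14 m
Net displacement = -105 m

-105 m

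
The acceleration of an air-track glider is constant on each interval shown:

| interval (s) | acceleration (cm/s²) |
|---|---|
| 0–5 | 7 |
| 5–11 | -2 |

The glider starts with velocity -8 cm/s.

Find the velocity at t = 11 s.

Δv equals the area under the a-t graph; then v = v₀ + Δv.
0–5 s: 7 × 5 = 35 cm/s
5–11 s: -2 × 6 = -12 cm/s
Δv = 23 cm/s, so v(11) = -8 + (23) = 15 cm/s.

15 cm/s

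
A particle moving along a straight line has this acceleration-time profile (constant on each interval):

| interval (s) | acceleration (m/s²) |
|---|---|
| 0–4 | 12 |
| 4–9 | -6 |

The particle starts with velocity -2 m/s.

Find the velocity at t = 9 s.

16 m/s

Δv equals the area under the a-t graph; then v = v₀ + Δv.
0–4 s: 12 × 4 = 48 m/s
4–9 s: -6 × 5 = -30 m/s
Δv = 18 m/s, so v(9) = -2 + (18) = 16 m/s.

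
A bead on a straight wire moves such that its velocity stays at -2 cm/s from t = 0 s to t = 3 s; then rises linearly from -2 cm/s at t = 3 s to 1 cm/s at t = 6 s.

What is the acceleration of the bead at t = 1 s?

0 cm/s²

Acceleration is the slope of the v-t graph on 0–3 s: (-2 − -2)/(3 − 0) = 0 cm/s².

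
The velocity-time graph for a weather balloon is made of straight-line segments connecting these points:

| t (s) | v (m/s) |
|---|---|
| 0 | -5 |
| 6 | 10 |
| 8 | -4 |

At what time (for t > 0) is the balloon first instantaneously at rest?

t = 2 s

v changes sign on 0–6 s (from -5 to 10); the graph is linear there, so v = 0 at t = 0 + (5)·(6 − 0)/(10 − -5) = 2 s.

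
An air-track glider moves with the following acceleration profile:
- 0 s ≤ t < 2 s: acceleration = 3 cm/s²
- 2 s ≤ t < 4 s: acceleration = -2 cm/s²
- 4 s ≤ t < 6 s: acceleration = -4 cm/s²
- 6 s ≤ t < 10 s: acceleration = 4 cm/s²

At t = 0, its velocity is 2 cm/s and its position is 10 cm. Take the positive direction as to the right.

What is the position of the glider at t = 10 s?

On each constant-a segment, Δv = aΔt and Δx = v₀Δt + ½aΔt²; chain segment to segment.
0–2 s: v starts 2 cm/s; Δx = 2·2 + ½·3·2² = 10 cm; v ends 8 cm/s.
2–4 s: v starts 8 cm/s; Δx = 8·2 + ½·-2·2² = 12 cm; v ends 4 cm/s.
4–6 s: v starts 4 cm/s; Δx = 4·2 + ½·-4·2² = 0 cm; v ends -4 cm/s.
6–10 s: v starts -4 cm/s; Δx = -4·4 + ½·4·4² = 16 cm; v ends 12 cm/s.
x(10) = 10 + Σ Δx = 48 cm.

48 cm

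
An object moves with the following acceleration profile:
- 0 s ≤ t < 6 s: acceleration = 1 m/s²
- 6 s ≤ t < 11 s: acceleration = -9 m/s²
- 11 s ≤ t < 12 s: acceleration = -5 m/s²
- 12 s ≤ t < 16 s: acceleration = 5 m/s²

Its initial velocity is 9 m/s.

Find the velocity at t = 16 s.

Δv equals the area under the a-t graph; then v = v₀ + Δv.
0–6 s: 1 × 6 = 6 m/s
6–11 s: -9 × 5 = -45 m/s
11–12 s: -5 × 1 = -5 m/s
12–16 s: 5 × 4 = 20 m/s
Δv = -24 m/s, so v(16) = 9 + (-24) = -15 m/s.

-15 m/s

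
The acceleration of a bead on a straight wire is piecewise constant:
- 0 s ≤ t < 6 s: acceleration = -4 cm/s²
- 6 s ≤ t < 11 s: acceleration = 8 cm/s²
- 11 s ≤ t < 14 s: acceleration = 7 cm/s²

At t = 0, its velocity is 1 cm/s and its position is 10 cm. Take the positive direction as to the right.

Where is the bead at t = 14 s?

On each constant-a segment, Δv = aΔt and Δx = v₀Δt + ½aΔt²; chain segment to segment.
0–6 s: v starts 1 cm/s; Δx = 1·6 + ½·-4·6² = -66 cm; v ends -23 cm/s.
6–11 s: v starts -23 cm/s; Δx = -23·5 + ½·8·5² = -15 cm; v ends 17 cm/s.
11–14 s: v starts 17 cm/s; Δx = 17·3 + ½·7·3² = 82.5 cm; v ends 38 cm/s.
x(14) = 10 + Σ Δx = 11.5 cm.

11.5 cm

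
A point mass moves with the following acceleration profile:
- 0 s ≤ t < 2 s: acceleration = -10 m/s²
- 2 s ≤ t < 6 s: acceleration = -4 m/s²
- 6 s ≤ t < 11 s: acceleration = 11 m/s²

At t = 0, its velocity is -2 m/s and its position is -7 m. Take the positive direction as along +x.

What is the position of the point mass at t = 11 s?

On each constant-a segment, Δv = aΔt and Δx = v₀Δt + ½aΔt²; chain segment to segment.
0–2 s: v starts -2 m/s; Δx = -2·2 + ½·-10·2² = -24 m; v ends -22 m/s.
2–6 s: v starts -22 m/s; Δx = -22·4 + ½·-4·4² = -120 m; v ends -38 m/s.
6–11 s: v starts -38 m/s; Δx = -38·5 + ½·11·5² = -52.5 m; v ends 17 m/s.
x(11) = -7 + Σ Δx = -203.5 m.

-203.5 m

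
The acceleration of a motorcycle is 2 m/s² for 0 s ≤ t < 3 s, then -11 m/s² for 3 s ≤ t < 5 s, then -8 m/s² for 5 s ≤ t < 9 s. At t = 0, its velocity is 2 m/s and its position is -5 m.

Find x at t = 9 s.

On each constant-a segment, Δv = aΔt and Δx = v₀Δt + ½aΔt²; chain segment to segment.
0–3 s: v starts 2 m/s; Δx = 2·3 + ½·2·3² = 15 m; v ends 8 m/s.
3–5 s: v starts 8 m/s; Δx = 8·2 + ½·-11·2² = -6 m; v ends -14 m/s.
5–9 s: v starts -14 m/s; Δx = -14·4 + ½·-8·4² = -120 m; v ends -46 m/s.
x(9) = -5 + Σ Δx = -116 m.

-116 m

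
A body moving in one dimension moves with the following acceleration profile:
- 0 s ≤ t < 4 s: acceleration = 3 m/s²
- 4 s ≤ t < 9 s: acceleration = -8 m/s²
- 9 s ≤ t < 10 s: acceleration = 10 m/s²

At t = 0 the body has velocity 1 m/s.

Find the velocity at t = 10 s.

-17 m/s

Δv equals the area under the a-t graph; then v = v₀ + Δv.
0–4 s: 3 × 4 = 12 m/s
4–9 s: -8 × 5 = -40 m/s
9–10 s: 10 × 1 = 10 m/s
Δv = -18 m/s, so v(10) = 1 + (-18) = -17 m/s.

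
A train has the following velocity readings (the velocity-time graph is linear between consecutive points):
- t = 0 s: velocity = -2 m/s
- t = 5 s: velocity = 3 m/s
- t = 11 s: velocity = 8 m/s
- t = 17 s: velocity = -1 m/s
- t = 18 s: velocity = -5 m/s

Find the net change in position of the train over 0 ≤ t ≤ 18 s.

53.5 m

Net displacement equals the area under the velocity-time graph (areas below the axis count negative).
0–5 s: ½(-2 + 3)(5) = 2.5 m
5–11 s: ½(3 + 8)(6) = 33 m
11–17 s: ½(8 + -1)(6) = 21 m
17–18 s: ½(-1 + -5)(1) = -3 m
Net displacement = 53.5 m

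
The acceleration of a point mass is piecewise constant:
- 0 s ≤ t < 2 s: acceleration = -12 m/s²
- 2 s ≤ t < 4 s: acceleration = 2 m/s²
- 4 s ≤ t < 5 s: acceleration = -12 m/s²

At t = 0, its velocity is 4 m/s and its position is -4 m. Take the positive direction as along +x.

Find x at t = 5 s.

On each constant-a segment, Δv = aΔt and Δx = v₀Δt + ½aΔt²; chain segment to segment.
0–2 s: v starts 4 m/s; Δx = 4·2 + ½·-12·2² = -16 m; v ends -20 m/s.
2–4 s: v starts -20 m/s; Δx = -20·2 + ½·2·2² = -36 m; v ends -16 m/s.
4–5 s: v starts -16 m/s; Δx = -16·1 + ½·-12·1² = -22 m; v ends -28 m/s.
x(5) = -4 + Σ Δx = -78 m.

-78 m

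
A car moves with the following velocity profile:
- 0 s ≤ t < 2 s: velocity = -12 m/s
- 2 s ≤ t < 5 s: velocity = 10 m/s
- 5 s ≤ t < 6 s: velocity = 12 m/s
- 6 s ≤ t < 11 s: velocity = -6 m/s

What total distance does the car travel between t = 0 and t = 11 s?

Distance (not displacement) is the total path length: add the absolute areas under v-t.
0–2 s: |-12| × 2 = 24 m
2–5 s: |10| × 3 = 30 m
5–6 s: |12| × 1 = 12 m
6–11 s: |-6| × 5 = 30 m
Total distance = 96 m

96 m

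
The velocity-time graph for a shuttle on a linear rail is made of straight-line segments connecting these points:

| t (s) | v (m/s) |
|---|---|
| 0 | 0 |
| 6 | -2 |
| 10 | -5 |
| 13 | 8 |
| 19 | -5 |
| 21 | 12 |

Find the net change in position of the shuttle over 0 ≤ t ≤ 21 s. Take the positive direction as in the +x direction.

Net displacement equals the area under the velocity-time graph (areas below the axis count negative).
0–6 s: ½(0 + -2)(6) = -6 m
6–10 s: ½(-2 + -5)(4) = -14 m
10–13 s: ½(-5 + 8)(3) = 4.5 m
13–19 s: ½(8 + -5)(6) = 9 m
19–21 s: ½(-5 + 12)(2) = 7 m
Net displacement = 0.5 m

0.5 m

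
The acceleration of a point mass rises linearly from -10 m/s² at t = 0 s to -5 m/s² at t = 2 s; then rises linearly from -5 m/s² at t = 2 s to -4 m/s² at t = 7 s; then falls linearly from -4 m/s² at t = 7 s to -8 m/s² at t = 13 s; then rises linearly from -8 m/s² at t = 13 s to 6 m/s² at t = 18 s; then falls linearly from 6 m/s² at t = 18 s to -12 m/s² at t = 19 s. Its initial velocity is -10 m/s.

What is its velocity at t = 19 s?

Δv equals the area under the a-t graph; then v = v₀ + Δv.
0–2 s: ½(-10 + -5)(2) = -15 m/s
2–7 s: ½(-5 + -4)(5) = -22.5 m/s
7–13 s: ½(-4 + -8)(6) = -36 m/s
13–18 s: ½(-8 + 6)(5) = -5 m/s
18–19 s: ½(6 + -12)(1) = -3 m/s
Δv = -81.5 m/s, so v(19) = -10 + (-81.5) = -91.5 m/s.

-91.5 m/s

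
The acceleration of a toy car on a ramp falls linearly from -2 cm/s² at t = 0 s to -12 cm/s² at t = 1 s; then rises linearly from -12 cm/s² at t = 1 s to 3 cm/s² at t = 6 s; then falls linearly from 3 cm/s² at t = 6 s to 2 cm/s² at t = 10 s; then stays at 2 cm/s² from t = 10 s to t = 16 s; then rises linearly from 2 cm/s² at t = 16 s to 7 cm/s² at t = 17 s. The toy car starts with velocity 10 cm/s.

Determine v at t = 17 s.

Δv equals the area under the a-t graph; then v = v₀ + Δv.
0–1 s: ½(-2 + -12)(1) = -7 cm/s
1–6 s: ½(-12 + 3)(5) = -22.5 cm/s
6–10 s: ½(3 + 2)(4) = 10 cm/s
10–16 s: 2 × 6 = 12 cm/s
16–17 s: ½(2 + 7)(1) = 4.5 cm/s
Δv = -3 cm/s, so v(17) = 10 + (-3) = 7 cm/s.

7 cm/s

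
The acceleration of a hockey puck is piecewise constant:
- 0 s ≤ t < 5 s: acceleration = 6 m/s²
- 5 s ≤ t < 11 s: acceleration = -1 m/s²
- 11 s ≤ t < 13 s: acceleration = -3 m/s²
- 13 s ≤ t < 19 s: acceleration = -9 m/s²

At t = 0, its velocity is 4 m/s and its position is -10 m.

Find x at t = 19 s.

291 m

On each constant-a segment, Δv = aΔt and Δx = v₀Δt + ½aΔt²; chain segment to segment.
0–5 s: v starts 4 m/s; Δx = 4·5 + ½·6·5² = 95 m; v ends 34 m/s.
5–11 s: v starts 34 m/s; Δx = 34·6 + ½·-1·6² = 186 m; v ends 28 m/s.
11–13 s: v starts 28 m/s; Δx = 28·2 + ½·-3·2² = 50 m; v ends 22 m/s.
13–19 s: v starts 22 m/s; Δx = 22·6 + ½·-9·6² = -30 m; v ends -32 m/s.
x(19) = -10 + Σ Δx = 291 m.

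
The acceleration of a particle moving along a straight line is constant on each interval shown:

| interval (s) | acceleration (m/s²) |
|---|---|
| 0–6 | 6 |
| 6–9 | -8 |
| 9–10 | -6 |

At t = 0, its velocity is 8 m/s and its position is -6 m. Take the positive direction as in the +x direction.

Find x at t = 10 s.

263 m

On each constant-a segment, Δv = aΔt and Δx = v₀Δt + ½aΔt²; chain segment to segment.
0–6 s: v starts 8 m/s; Δx = 8·6 + ½·6·6² = 156 m; v ends 44 m/s.
6–9 s: v starts 44 m/s; Δx = 44·3 + ½·-8·3² = 96 m; v ends 20 m/s.
9–10 s: v starts 20 m/s; Δx = 20·1 + ½·-6·1² = 17 m; v ends 14 m/s.
x(10) = -6 + Σ Δx = 263 m.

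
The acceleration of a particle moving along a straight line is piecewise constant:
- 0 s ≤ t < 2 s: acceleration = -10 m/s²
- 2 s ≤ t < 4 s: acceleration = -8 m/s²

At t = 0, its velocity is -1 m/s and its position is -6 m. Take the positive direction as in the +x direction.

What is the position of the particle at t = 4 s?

On each constant-a segment, Δv = aΔt and Δx = v₀Δt + ½aΔt²; chain segment to segment.
0–2 s: v starts -1 m/s; Δx = -1·2 + ½·-10·2² = -22 m; v ends -21 m/s.
2–4 s: v starts -21 m/s; Δx = -21·2 + ½·-8·2² = -58 m; v ends -37 m/s.
x(4) = -6 + Σ Δx = -86 m.

-86 m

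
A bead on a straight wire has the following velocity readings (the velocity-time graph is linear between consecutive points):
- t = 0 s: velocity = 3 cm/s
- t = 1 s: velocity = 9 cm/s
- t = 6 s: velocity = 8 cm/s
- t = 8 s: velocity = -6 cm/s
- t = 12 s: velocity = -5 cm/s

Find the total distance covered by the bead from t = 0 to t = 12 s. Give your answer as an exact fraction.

1087/14 cm

Total distance travelled is ∫|v| dt — sum the magnitudes of each area piece.
0–1 s: |½(3 + 9)(1)| = 6 cm
1–6 s: |½(9 + 8)(5)| = 42.5 cm
6–8 s: v = 0 at t = 50/7 s; triangle areas 32/7 + 18/7 = 50/7 cm
8–12 s: |½(-6 + -5)(4)| = 22 cm
Total distance = 1087/14 cm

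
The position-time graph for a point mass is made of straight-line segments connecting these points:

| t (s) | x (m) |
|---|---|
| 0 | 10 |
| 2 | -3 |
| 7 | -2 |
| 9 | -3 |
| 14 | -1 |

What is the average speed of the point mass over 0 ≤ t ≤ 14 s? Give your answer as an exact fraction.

Average speed = (total path length)/(elapsed time); on a piecewise-linear x-t graph the path length is Σ|Δx|.
0–2 s: |Δx| = |-3 − 10| = 13 m
2–7 s: |Δx| = |-2 − -3| = 1 m
7–9 s: |Δx| = |-3 − -2| = 1 m
9–14 s: |Δx| = |-1 − -3| = 2 m
Total path = 17 m; average speed = 17/14 = 17/14 m/s.

17/14 m/s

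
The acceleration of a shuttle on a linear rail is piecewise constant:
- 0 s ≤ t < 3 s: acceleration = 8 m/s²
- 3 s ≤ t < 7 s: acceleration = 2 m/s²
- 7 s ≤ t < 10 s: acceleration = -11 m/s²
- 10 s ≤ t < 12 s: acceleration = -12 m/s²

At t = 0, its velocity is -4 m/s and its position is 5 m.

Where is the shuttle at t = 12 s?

On each constant-a segment, Δv = aΔt and Δx = v₀Δt + ½aΔt²; chain segment to segment.
0–3 s: v starts -4 m/s; Δx = -4·3 + ½·8·3² = 24 m; v ends 20 m/s.
3–7 s: v starts 20 m/s; Δx = 20·4 + ½·2·4² = 96 m; v ends 28 m/s.
7–10 s: v starts 28 m/s; Δx = 28·3 + ½·-11·3² = 34.5 m; v ends -5 m/s.
10–12 s: v starts -5 m/s; Δx = -5·2 + ½·-12·2² = -34 m; v ends -29 m/s.
x(12) = 5 + Σ Δx = 125.5 m.

125.5 m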